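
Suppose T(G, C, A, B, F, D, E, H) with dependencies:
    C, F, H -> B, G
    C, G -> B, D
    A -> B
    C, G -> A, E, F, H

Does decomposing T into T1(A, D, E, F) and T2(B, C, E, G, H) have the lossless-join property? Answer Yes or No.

The shared attributes are {E} and {E}⁺ = {E}.
Neither T1 nor T2 is contained in that closure, so the decomposition is lossy.

No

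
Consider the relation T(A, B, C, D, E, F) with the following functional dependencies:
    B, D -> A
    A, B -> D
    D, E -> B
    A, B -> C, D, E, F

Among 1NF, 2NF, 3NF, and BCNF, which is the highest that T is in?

BCNF

Candidate keys: {A, B}, {B, D}, {D, E}. Prime attributes: {A, B, D, E}.
Each dependency's left side is a superkey — BCNF holds.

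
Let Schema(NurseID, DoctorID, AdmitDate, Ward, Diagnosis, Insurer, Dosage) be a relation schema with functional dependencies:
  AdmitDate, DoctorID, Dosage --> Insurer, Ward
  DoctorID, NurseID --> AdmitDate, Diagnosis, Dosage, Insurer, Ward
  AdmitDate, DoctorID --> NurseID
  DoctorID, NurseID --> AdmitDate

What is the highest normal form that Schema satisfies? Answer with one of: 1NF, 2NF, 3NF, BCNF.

BCNF

Candidate keys: {AdmitDate, DoctorID}, {DoctorID, NurseID}. Prime attributes: {AdmitDate, DoctorID, NurseID}.
Every FD has a superkey on the left, so the relation is in BCNF.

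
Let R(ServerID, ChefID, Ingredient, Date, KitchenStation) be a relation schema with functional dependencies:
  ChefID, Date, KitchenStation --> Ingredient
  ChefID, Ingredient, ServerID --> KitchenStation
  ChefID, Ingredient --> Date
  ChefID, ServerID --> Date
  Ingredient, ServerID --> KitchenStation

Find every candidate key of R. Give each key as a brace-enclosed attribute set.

{ChefID, Ingredient, ServerID}, {ChefID, KitchenStation, ServerID}

No FD produces {ChefID, ServerID}, so they must be in every candidate key.
{ChefID, Ingredient, ServerID} is a candidate key since {ChefID, Ingredient, ServerID}⁺ = {ChefID, Date, Ingredient, KitchenStation, ServerID} covers every attribute.
{ChefID, KitchenStation, ServerID} is a candidate key since {ChefID, KitchenStation, ServerID}⁺ = {ChefID, Date, Ingredient, KitchenStation, ServerID} covers every attribute.
No proper subset of any of these is a key, and no other minimal superkey exists.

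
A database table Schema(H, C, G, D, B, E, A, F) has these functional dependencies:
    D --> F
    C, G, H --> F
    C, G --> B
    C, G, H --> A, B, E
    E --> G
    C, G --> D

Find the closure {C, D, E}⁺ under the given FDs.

Start with {C, D, E}.
D --> F applies; add {F} → now {C, D, E, F}.
E --> G applies; add {G} → now {C, D, E, F, G}.
C, G --> B applies; add {B} → now {B, C, D, E, F, G}.
No further FD applies.

{B, C, D, E, F, G}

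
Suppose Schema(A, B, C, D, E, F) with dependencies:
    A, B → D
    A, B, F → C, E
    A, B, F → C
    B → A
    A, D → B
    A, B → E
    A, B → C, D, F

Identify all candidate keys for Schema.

{A, D}, {B}

{B}⁺ = {A, B, C, D, E, F} — all of the relation — so {B} is a candidate key.
{A, D}⁺ = {A, B, C, D, E, F} — all of the relation — so {A, D} is a candidate key.
These are minimal and exhaustive — every other superkey contains one of them.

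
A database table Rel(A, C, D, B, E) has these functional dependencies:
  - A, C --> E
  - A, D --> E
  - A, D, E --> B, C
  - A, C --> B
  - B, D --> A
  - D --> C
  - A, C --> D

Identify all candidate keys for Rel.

{A, C}⁺ = {A, B, C, D, E}, which is every attribute, so {A, C} is a candidate key.
{A, D}⁺ = {A, B, C, D, E}, which is every attribute, so {A, D} is a candidate key.
{B, D}⁺ = {A, B, C, D, E}, which is every attribute, so {B, D} is a candidate key.
Any other superkey properly contains one of these, so there are no further candidate keys.

{A, C}, {A, D}, {B, D}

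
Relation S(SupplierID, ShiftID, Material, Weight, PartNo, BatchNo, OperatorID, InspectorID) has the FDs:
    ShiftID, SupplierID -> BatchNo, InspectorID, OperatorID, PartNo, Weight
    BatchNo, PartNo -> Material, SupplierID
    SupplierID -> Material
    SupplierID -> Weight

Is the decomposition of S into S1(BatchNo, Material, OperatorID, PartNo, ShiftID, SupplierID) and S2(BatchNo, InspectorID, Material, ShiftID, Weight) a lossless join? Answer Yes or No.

No

The shared attributes are {BatchNo, Material, ShiftID} and {BatchNo, Material, ShiftID}⁺ = {BatchNo, Material, ShiftID}.
Neither S1 nor S2 is contained in that closure, so the decomposition is lossy.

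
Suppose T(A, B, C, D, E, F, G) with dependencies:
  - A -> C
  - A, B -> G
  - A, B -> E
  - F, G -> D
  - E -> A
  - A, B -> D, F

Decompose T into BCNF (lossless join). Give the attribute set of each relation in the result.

{A, C}; {A, E}; {B, E, F, G}; {D, F, G}

Candidate keys of the original relation: {A, B}, {B, E}.
{A, B, C, D, E, F, G}: {A} determines {A, C} here but is not a superkey — split on A -> C, giving {A, C} and {A, B, D, E, F, G}.
{A, C} has no BCNF violation.
{A, B, D, E, F, G}: {F, G} determines {D, F, G} here but is not a superkey — split on F, G -> D, giving {D, F, G} and {A, B, E, F, G}.
{D, F, G} has no BCNF violation.
{A, B, E, F, G}: {E} determines {A, E} here but is not a superkey — split on E -> A, giving {A, E} and {B, E, F, G}.
{A, E} has no BCNF violation.
{B, E, F, G} has no BCNF violation.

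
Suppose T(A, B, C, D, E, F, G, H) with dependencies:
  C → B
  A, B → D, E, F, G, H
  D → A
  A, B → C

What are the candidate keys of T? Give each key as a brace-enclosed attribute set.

{A, B}, {A, C}, {B, D}, {C, D}

{A, B} is a candidate key since {A, B}⁺ = {A, B, C, D, E, F, G, H} covers every attribute.
{A, C} is a candidate key since {A, C}⁺ = {A, B, C, D, E, F, G, H} covers every attribute.
{B, D} is a candidate key since {B, D}⁺ = {A, B, C, D, E, F, G, H} covers every attribute.
{C, D} is a candidate key since {C, D}⁺ = {A, B, C, D, E, F, G, H} covers every attribute.
Any other superkey properly contains one of these, so there are no further candidate keys.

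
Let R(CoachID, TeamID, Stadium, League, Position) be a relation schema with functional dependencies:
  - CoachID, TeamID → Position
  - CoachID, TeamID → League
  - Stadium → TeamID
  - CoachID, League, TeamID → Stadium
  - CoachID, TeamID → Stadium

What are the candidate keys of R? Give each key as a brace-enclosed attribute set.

{CoachID, Stadium}, {CoachID, TeamID}

Attributes never on any right-hand side: {CoachID} — every candidate key must contain it.
{CoachID, Stadium}⁺ = {CoachID, League, Position, Stadium, TeamID} — all of the relation — so {CoachID, Stadium} is a candidate key.
{CoachID, TeamID}⁺ = {CoachID, League, Position, Stadium, TeamID} — all of the relation — so {CoachID, TeamID} is a candidate key.
Any other superkey properly contains one of these, so there are no further candidate keys.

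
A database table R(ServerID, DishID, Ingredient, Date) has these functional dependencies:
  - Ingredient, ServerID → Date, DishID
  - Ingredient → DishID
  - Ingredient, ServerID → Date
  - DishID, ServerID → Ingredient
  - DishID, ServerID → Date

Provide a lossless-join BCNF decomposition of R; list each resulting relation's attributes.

{Date, Ingredient, ServerID}; {DishID, Ingredient}

Candidate keys of the original relation: {DishID, ServerID}, {Ingredient, ServerID}.
Within {Date, DishID, Ingredient, ServerID}: {Ingredient}⁺ ∩ {Date, DishID, Ingredient, ServerID} = {DishID, Ingredient}, not the whole set, so Ingredient → DishID violates BCNF; decompose into {DishID, Ingredient} and {Date, Ingredient, ServerID}.
{DishID, Ingredient} has no BCNF violation.
{Date, Ingredient, ServerID} has no BCNF violation.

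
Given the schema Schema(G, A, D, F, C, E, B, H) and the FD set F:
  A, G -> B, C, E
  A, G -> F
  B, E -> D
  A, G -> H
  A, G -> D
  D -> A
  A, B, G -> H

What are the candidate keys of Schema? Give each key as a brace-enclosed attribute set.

No FD produces {G}, so it must be in every candidate key.
Closure of {A, G} is {A, B, C, D, E, F, G, H}, the whole schema; {A, G} is a candidate key.
Closure of {D, G} is {A, B, C, D, E, F, G, H}, the whole schema; {D, G} is a candidate key.
Closure of {B, E, G} is {A, B, C, D, E, F, G, H}, the whole schema; {B, E, G} is a candidate key.
Any other superkey properly contains one of these, so there are no further candidate keys.

{A, G}, {B, E, G}, {D, G}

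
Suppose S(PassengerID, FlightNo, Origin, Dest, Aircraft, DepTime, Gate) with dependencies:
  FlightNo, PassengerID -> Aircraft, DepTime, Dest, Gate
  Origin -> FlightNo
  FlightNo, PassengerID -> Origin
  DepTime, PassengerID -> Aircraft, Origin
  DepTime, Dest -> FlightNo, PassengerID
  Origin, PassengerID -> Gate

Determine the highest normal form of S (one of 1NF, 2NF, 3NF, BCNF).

Candidate keys: {DepTime, Dest}, {DepTime, PassengerID}, {FlightNo, PassengerID}, {Origin, PassengerID}. Prime attributes: {DepTime, Dest, FlightNo, Origin, PassengerID}.
Origin -> FlightNo: {Origin}⁺ = {FlightNo, Origin}, which is not all of the attributes, so the left side is not a superkey — BCNF is violated.
Its right-hand attributes {FlightNo} are all prime, as are those of every other non-superkey FD — the relation is in 3NF.

3NF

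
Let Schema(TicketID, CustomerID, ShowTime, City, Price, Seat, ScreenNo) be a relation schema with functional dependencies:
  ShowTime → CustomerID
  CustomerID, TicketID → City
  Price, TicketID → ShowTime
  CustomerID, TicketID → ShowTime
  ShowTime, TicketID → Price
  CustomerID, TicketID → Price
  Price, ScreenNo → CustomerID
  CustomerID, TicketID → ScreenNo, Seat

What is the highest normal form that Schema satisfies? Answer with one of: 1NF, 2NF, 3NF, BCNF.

Candidate keys: {CustomerID, TicketID}, {Price, TicketID}, {ShowTime, TicketID}. Prime attributes: {CustomerID, Price, ShowTime, TicketID}.
ShowTime → CustomerID breaks BCNF: {ShowTime}⁺ = {CustomerID, ShowTime}, so {ShowTime} is not a superkey.
Since {CustomerID} ⊆ prime attributes and every other non-superkey FD also has a prime right side, the schema is in 3NF.

3NF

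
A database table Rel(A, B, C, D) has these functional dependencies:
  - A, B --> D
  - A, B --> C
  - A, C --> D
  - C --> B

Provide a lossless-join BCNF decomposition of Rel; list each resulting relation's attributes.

{A, C, D}; {B, C}

Candidate keys of the original relation: {A, B}, {A, C}.
In {A, B, C, D}, {C} is not a superkey ({C}⁺ restricted to this set is {B, C}), so split on C --> B into {B, C} and {A, C, D}.
{B, C} has no BCNF violation.
{A, C, D} has no BCNF violation.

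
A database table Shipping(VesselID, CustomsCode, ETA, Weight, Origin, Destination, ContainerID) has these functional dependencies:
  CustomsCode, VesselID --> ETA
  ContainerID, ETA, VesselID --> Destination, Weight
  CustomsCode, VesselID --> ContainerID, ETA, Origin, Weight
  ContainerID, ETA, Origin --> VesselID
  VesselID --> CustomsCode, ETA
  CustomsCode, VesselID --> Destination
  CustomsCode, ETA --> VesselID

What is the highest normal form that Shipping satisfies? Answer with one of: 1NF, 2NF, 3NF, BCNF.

BCNF

Candidate keys: {ContainerID, ETA, Origin}, {CustomsCode, ETA}, {VesselID}. Prime attributes: {ContainerID, CustomsCode, ETA, Origin, VesselID}.
Each dependency's left side is a superkey — BCNF holds.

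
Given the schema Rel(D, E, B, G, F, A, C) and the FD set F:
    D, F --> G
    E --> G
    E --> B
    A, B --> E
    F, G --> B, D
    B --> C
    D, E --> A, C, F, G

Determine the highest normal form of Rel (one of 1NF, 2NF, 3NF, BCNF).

Candidate keys: {A, B, D}, {A, B, F}, {A, D, F}, {A, F, G}, {D, E}, {E, F}. Prime attributes: {A, B, D, E, F, G}.
For D, F --> G we have {D, F}⁺ = {B, C, D, F, G}; {D, F} is not a superkey, so BCNF fails.
Because {C} is non-prime and the left side of B --> C is not a superkey, the relation is not in 3NF.
The proper key subset {E} of {D, E} determines non-prime {C}, so the relation is not even in 2NF.

1NF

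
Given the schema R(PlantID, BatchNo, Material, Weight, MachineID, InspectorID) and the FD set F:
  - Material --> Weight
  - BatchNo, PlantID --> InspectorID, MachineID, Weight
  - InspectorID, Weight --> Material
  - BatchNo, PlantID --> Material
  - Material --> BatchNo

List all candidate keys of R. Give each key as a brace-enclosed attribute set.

Attributes never on any right-hand side: {PlantID} — every candidate key must contain it.
{BatchNo, PlantID}⁺ = {BatchNo, InspectorID, MachineID, Material, PlantID, Weight} — all of the relation — so {BatchNo, PlantID} is a candidate key.
{Material, PlantID}⁺ = {BatchNo, InspectorID, MachineID, Material, PlantID, Weight} — all of the relation — so {Material, PlantID} is a candidate key.
{InspectorID, PlantID, Weight}⁺ = {BatchNo, InspectorID, MachineID, Material, PlantID, Weight} — all of the relation — so {InspectorID, PlantID, Weight} is a candidate key.
These are minimal and exhaustive — every other superkey contains one of them.

{BatchNo, PlantID}, {InspectorID, PlantID, Weight}, {Material, PlantID}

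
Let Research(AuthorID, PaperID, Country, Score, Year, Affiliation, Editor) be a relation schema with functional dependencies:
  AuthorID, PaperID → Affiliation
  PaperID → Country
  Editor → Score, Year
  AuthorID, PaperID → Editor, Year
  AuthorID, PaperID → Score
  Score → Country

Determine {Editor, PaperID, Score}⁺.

{Country, Editor, PaperID, Score, Year}

Start with {Editor, PaperID, Score}.
PaperID → Country applies; add {Country} → now {Country, Editor, PaperID, Score}.
Editor → Score, Year applies; add {Year} → now {Country, Editor, PaperID, Score, Year}.
No further FD applies.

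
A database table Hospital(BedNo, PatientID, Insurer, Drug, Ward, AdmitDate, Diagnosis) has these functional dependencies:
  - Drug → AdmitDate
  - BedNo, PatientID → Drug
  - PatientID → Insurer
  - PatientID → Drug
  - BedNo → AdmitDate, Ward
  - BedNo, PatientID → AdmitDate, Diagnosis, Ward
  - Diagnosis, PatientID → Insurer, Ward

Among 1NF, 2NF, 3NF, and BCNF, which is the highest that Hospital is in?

1NF

Candidate key: {BedNo, PatientID}. Prime attributes: {BedNo, PatientID}.
For Drug → AdmitDate we have {Drug}⁺ = {AdmitDate, Drug}; {Drug} is not a superkey, so BCNF fails.
Drug → AdmitDate has non-prime {AdmitDate} on the right and a non-superkey on the left, so 3NF fails.
The proper key subset {BedNo} of {BedNo, PatientID} determines non-prime {AdmitDate, Ward}, so the relation is not even in 2NF.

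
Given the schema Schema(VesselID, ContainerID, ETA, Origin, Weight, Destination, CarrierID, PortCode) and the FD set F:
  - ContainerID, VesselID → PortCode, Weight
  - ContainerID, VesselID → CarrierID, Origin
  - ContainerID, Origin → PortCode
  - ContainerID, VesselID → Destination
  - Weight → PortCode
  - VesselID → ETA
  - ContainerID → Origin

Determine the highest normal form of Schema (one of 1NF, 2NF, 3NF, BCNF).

1NF

Candidate key: {ContainerID, VesselID}. Prime attributes: {ContainerID, VesselID}.
ContainerID, Origin → PortCode breaks BCNF: {ContainerID, Origin}⁺ = {ContainerID, Origin, PortCode}, so {ContainerID, Origin} is not a superkey.
ContainerID, Origin → PortCode has non-prime {PortCode} on the right and a non-superkey on the left, so 3NF fails.
Since {ContainerID} ⊂ {ContainerID, VesselID} and {ContainerID}⁺ ⊇ {Origin, PortCode} with {Origin, PortCode} non-prime, there is a partial dependency; 2NF fails.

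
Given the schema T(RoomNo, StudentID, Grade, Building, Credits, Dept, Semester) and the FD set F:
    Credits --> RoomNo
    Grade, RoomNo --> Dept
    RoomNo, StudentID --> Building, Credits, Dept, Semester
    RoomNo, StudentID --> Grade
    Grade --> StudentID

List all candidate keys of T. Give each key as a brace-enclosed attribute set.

{Credits, Grade}, {Credits, StudentID}, {Grade, RoomNo}, {RoomNo, StudentID}

{Credits, Grade}⁺ = {Building, Credits, Dept, Grade, RoomNo, Semester, StudentID}, which is every attribute, so {Credits, Grade} is a candidate key.
{Credits, StudentID}⁺ = {Building, Credits, Dept, Grade, RoomNo, Semester, StudentID}, which is every attribute, so {Credits, StudentID} is a candidate key.
{Grade, RoomNo}⁺ = {Building, Credits, Dept, Grade, RoomNo, Semester, StudentID}, which is every attribute, so {Grade, RoomNo} is a candidate key.
{RoomNo, StudentID}⁺ = {Building, Credits, Dept, Grade, RoomNo, Semester, StudentID}, which is every attribute, so {RoomNo, StudentID} is a candidate key.
Any other superkey properly contains one of these, so there are no further candidate keys.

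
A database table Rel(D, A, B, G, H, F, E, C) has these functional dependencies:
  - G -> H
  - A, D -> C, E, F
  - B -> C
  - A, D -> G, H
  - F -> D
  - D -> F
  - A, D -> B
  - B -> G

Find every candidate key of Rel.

{A, D}, {A, F}

Attributes never on any right-hand side: {A} — every candidate key must contain it.
{A, D}⁺ = {A, B, C, D, E, F, G, H} — all of the relation — so {A, D} is a candidate key.
{A, F}⁺ = {A, B, C, D, E, F, G, H} — all of the relation — so {A, F} is a candidate key.
These are minimal and exhaustive — every other superkey contains one of them.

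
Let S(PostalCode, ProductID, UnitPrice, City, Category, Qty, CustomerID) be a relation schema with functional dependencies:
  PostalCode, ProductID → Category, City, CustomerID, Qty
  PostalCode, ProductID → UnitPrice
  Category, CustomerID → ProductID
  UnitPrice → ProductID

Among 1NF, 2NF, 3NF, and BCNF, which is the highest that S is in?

3NF

Candidate keys: {Category, CustomerID, PostalCode}, {PostalCode, ProductID}, {PostalCode, UnitPrice}. Prime attributes: {Category, CustomerID, PostalCode, ProductID, UnitPrice}.
Category, CustomerID → ProductID breaks BCNF: {Category, CustomerID}⁺ = {Category, CustomerID, ProductID}, so {Category, CustomerID} is not a superkey.
Since {ProductID} ⊆ prime attributes and every other non-superkey FD also has a prime right side, the schema is in 3NF.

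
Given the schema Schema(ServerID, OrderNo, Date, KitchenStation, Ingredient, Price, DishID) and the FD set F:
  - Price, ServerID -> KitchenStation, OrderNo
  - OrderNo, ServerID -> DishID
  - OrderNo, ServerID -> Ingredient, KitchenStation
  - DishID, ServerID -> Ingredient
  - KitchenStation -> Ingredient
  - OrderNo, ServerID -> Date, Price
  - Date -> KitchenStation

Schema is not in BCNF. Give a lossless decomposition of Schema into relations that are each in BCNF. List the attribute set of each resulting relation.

Candidate keys of the original relation: {OrderNo, ServerID}, {Price, ServerID}.
Within {Date, DishID, Ingredient, KitchenStation, OrderNo, Price, ServerID}: {DishID, ServerID}⁺ ∩ {Date, DishID, Ingredient, KitchenStation, OrderNo, Price, ServerID} = {DishID, Ingredient, ServerID}, not the whole set, so DishID, ServerID -> Ingredient violates BCNF; decompose into {DishID, Ingredient, ServerID} and {Date, DishID, KitchenStation, OrderNo, Price, ServerID}.
{DishID, Ingredient, ServerID} is in BCNF.
Within {Date, DishID, KitchenStation, OrderNo, Price, ServerID}: {Date}⁺ ∩ {Date, DishID, KitchenStation, OrderNo, Price, ServerID} = {Date, KitchenStation}, not the whole set, so Date -> KitchenStation violates BCNF; decompose into {Date, KitchenStation} and {Date, DishID, OrderNo, Price, ServerID}.
{Date, KitchenStation} is in BCNF.
{Date, DishID, OrderNo, Price, ServerID} is in BCNF.

{Date, DishID, OrderNo, Price, ServerID}; {Date, KitchenStation}; {DishID, Ingredient, ServerID}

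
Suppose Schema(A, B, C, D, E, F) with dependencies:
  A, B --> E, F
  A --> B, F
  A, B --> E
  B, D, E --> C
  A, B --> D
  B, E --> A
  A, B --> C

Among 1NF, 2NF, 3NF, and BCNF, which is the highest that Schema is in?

BCNF

Candidate keys: {A}, {B, E}. Prime attributes: {A, B, E}.
Each dependency's left side is a superkey — BCNF holds.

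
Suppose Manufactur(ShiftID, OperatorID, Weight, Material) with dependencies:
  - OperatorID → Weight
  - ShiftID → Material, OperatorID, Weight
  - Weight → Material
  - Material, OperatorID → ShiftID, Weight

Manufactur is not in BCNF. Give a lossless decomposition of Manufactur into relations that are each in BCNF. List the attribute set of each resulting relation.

Candidate keys of the original relation: {OperatorID}, {ShiftID}.
{Material, OperatorID, ShiftID, Weight}: {Weight} determines {Material, Weight} here but is not a superkey — split on Weight → Material, giving {Material, Weight} and {OperatorID, ShiftID, Weight}.
{Material, Weight}: every determinant is a superkey — BCNF.
{OperatorID, ShiftID, Weight}: every determinant is a superkey — BCNF.

{Material, Weight}; {OperatorID, ShiftID, Weight}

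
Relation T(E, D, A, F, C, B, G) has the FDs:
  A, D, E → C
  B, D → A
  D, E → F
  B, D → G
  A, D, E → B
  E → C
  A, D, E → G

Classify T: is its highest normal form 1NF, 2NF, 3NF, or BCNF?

1NF

Candidate keys: {A, D, E}, {B, D, E}. Prime attributes: {A, B, D, E}.
For B, D → A we have {B, D}⁺ = {A, B, D, G}; {B, D} is not a superkey, so BCNF fails.
D, E → F has non-prime {F} on the right and a non-superkey on the left, so 3NF fails.
{E} is a proper subset of the key {A, D, E}, and {E}⁺ contains the non-prime attribute {C} — a partial dependency, so 2NF is violated.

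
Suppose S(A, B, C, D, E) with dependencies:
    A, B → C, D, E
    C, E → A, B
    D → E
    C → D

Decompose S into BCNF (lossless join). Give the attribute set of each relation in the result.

Candidate keys of the original relation: {A, B}, {C}.
In {A, B, C, D, E}, {D} is not a superkey ({D}⁺ restricted to this set is {D, E}), so split on D → E into {D, E} and {A, B, C, D}.
{D, E} is in BCNF.
{A, B, C, D} is in BCNF.

{A, B, C, D}; {D, E}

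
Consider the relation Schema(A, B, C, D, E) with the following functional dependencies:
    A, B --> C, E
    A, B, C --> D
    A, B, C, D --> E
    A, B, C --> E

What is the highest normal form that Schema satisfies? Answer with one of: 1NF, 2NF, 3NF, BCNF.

Candidate key: {A, B}. Prime attributes: {A, B}.
Every FD has a superkey on the left, so the relation is in BCNF.

BCNF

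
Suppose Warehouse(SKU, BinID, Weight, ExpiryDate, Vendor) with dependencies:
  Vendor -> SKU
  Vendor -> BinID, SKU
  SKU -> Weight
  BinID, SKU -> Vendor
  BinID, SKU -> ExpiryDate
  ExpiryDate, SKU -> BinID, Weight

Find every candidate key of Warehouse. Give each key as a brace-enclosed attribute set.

{BinID, SKU}, {ExpiryDate, SKU}, {Vendor}

{Vendor} is a candidate key since {Vendor}⁺ = {BinID, ExpiryDate, SKU, Vendor, Weight} covers every attribute.
{BinID, SKU} is a candidate key since {BinID, SKU}⁺ = {BinID, ExpiryDate, SKU, Vendor, Weight} covers every attribute.
{ExpiryDate, SKU} is a candidate key since {ExpiryDate, SKU}⁺ = {BinID, ExpiryDate, SKU, Vendor, Weight} covers every attribute.
These are minimal and exhaustive — every other superkey contains one of them.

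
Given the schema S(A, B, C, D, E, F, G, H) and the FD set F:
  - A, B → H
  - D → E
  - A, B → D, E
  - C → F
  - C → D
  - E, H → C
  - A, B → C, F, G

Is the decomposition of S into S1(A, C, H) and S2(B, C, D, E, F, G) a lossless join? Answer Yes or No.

Common attributes: {C}; their closure is {C, D, E, F}.
The closure covers neither S1 nor S2 entirely; the join is not lossless.

No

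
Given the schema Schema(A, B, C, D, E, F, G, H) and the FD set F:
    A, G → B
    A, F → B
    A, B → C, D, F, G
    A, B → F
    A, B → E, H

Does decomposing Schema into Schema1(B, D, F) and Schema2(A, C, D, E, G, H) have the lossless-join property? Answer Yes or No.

No

The shared attributes are {D} and {D}⁺ = {D}.
Schema1 ⊄ {D} and Schema2 ⊄ {D}, so the split is lossy.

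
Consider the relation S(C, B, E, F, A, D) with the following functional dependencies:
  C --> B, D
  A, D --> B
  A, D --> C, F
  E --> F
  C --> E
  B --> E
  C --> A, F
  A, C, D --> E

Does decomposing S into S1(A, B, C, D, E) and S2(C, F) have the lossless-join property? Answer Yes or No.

Yes

The shared attributes are {C} and {C}⁺ = {A, B, C, D, E, F}.
S1 is contained in that closure, so S1 ∩ S2 --> S1 holds and the join is lossless.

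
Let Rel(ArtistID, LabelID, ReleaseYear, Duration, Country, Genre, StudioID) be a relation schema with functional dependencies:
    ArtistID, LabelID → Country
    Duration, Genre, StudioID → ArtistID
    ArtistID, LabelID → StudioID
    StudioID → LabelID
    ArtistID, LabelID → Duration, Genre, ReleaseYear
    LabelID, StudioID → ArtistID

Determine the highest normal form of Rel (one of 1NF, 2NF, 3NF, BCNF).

Candidate keys: {ArtistID, LabelID}, {StudioID}. Prime attributes: {ArtistID, LabelID, StudioID}.
The left-hand side of every FD is a superkey, so BCNF is satisfied.

BCNF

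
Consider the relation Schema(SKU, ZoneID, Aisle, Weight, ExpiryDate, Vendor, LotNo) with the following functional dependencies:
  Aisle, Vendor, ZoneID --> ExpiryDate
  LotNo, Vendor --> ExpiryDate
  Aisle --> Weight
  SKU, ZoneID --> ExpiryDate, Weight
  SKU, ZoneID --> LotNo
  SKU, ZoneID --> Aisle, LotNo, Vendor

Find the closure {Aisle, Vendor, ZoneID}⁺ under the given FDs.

Start with {Aisle, Vendor, ZoneID}.
Aisle, Vendor, ZoneID --> ExpiryDate applies; add {ExpiryDate} → now {Aisle, ExpiryDate, Vendor, ZoneID}.
Aisle --> Weight applies; add {Weight} → now {Aisle, ExpiryDate, Vendor, Weight, ZoneID}.
No further FD applies.

{Aisle, ExpiryDate, Vendor, Weight, ZoneID}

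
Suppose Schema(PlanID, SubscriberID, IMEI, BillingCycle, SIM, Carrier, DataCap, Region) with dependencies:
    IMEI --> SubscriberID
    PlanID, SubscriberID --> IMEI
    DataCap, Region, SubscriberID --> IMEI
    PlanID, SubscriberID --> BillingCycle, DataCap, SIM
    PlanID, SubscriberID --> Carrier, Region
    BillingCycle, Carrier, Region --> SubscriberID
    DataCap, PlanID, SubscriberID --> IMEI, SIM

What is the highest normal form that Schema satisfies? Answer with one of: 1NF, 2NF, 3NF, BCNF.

3NF

Candidate keys: {BillingCycle, Carrier, PlanID, Region}, {IMEI, PlanID}, {PlanID, SubscriberID}. Prime attributes: {BillingCycle, Carrier, IMEI, PlanID, Region, SubscriberID}.
IMEI --> SubscriberID breaks BCNF: {IMEI}⁺ = {IMEI, SubscriberID}, so {IMEI} is not a superkey.
Since {SubscriberID} ⊆ prime attributes and every other non-superkey FD also has a prime right side, the schema is in 3NF.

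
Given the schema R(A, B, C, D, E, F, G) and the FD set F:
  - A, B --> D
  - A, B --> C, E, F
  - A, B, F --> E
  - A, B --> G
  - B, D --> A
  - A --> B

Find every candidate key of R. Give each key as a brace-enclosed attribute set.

Closure of {A} is {A, B, C, D, E, F, G}, the whole schema; {A} is a candidate key.
Closure of {B, D} is {A, B, C, D, E, F, G}, the whole schema; {B, D} is a candidate key.
Any other superkey properly contains one of these, so there are no further candidate keys.

{A}, {B, D}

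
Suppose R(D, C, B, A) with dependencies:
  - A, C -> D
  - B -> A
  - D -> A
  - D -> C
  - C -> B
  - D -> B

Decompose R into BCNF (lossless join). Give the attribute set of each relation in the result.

Candidate keys of the original relation: {C}, {D}.
In {A, B, C, D}, {B} is not a superkey ({B}⁺ restricted to this set is {A, B}), so split on B -> A into {A, B} and {B, C, D}.
{A, B} has no BCNF violation.
{B, C, D} has no BCNF violation.

{A, B}; {B, C, D}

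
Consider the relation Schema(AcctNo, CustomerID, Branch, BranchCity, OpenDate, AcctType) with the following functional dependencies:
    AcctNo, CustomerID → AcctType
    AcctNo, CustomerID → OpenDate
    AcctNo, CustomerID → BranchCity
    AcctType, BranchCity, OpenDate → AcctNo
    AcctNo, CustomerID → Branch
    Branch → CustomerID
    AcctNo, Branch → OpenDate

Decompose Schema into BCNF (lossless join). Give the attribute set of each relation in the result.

Candidate keys of the original relation: {AcctNo, Branch}, {AcctNo, CustomerID}, {AcctType, Branch, BranchCity, OpenDate}, {AcctType, BranchCity, CustomerID, OpenDate}.
Within {AcctNo, AcctType, Branch, BranchCity, CustomerID, OpenDate}: {AcctType, BranchCity, OpenDate}⁺ ∩ {AcctNo, AcctType, Branch, BranchCity, CustomerID, OpenDate} = {AcctNo, AcctType, BranchCity, OpenDate}, not the whole set, so AcctType, BranchCity, OpenDate → AcctNo violates BCNF; decompose into {AcctNo, AcctType, BranchCity, OpenDate} and {AcctType, Branch, BranchCity, CustomerID, OpenDate}.
{AcctNo, AcctType, BranchCity, OpenDate}: every determinant is a superkey — BCNF.
Within {AcctType, Branch, BranchCity, CustomerID, OpenDate}: {Branch}⁺ ∩ {AcctType, Branch, BranchCity, CustomerID, OpenDate} = {Branch, CustomerID}, not the whole set, so Branch → CustomerID violates BCNF; decompose into {Branch, CustomerID} and {AcctType, Branch, BranchCity, OpenDate}.
{Branch, CustomerID}: every determinant is a superkey — BCNF.
{AcctType, Branch, BranchCity, OpenDate}: every determinant is a superkey — BCNF.

{AcctNo, AcctType, BranchCity, OpenDate}; {AcctType, Branch, BranchCity, OpenDate}; {Branch, CustomerID}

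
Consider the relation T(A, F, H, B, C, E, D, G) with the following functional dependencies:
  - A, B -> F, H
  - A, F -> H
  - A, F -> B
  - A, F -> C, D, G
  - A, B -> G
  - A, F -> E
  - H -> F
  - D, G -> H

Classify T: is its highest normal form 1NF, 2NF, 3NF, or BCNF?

3NF

Candidate keys: {A, B}, {A, D, G}, {A, F}, {A, H}. Prime attributes: {A, B, D, F, G, H}.
For H -> F we have {H}⁺ = {F, H}; {H} is not a superkey, so BCNF fails.
But every attribute on its right side ({F}) is prime, and the same holds for every other non-superkey FD, so 3NF still holds.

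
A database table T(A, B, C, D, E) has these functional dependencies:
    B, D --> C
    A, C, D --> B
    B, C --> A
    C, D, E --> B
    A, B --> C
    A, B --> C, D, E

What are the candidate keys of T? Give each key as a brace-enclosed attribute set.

Closure of {A, B} is {A, B, C, D, E}, the whole schema; {A, B} is a candidate key.
Closure of {B, C} is {A, B, C, D, E}, the whole schema; {B, C} is a candidate key.
Closure of {B, D} is {A, B, C, D, E}, the whole schema; {B, D} is a candidate key.
Closure of {A, C, D} is {A, B, C, D, E}, the whole schema; {A, C, D} is a candidate key.
Closure of {C, D, E} is {A, B, C, D, E}, the whole schema; {C, D, E} is a candidate key.
No proper subset of any of these is a key, and no other minimal superkey exists.

{A, B}, {A, C, D}, {B, C}, {B, D}, {C, D, E}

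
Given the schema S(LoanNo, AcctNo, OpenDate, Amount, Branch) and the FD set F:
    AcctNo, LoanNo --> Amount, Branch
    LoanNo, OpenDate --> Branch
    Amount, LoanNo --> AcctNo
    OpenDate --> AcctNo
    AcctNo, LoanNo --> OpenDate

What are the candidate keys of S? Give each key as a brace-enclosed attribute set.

{AcctNo, LoanNo}, {Amount, LoanNo}, {LoanNo, OpenDate}

Attributes never on any right-hand side: {LoanNo} — every candidate key must contain it.
{AcctNo, LoanNo} is a candidate key since {AcctNo, LoanNo}⁺ = {AcctNo, Amount, Branch, LoanNo, OpenDate} covers every attribute.
{Amount, LoanNo} is a candidate key since {Amount, LoanNo}⁺ = {AcctNo, Amount, Branch, LoanNo, OpenDate} covers every attribute.
{LoanNo, OpenDate} is a candidate key since {LoanNo, OpenDate}⁺ = {AcctNo, Amount, Branch, LoanNo, OpenDate} covers every attribute.
These are minimal and exhaustive — every other superkey contains one of them.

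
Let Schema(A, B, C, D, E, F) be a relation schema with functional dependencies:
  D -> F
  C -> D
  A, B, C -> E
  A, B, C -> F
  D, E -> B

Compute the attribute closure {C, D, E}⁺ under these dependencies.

{B, C, D, E, F}

Start with {C, D, E}.
D -> F applies; add {F} → now {C, D, E, F}.
D, E -> B applies; add {B} → now {B, C, D, E, F}.
No further FD applies.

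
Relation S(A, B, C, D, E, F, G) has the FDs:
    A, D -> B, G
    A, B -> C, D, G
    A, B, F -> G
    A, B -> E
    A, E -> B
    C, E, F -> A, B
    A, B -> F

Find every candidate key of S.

{A, B}⁺ = {A, B, C, D, E, F, G} — all of the relation — so {A, B} is a candidate key.
{A, D}⁺ = {A, B, C, D, E, F, G} — all of the relation — so {A, D} is a candidate key.
{A, E}⁺ = {A, B, C, D, E, F, G} — all of the relation — so {A, E} is a candidate key.
{C, E, F}⁺ = {A, B, C, D, E, F, G} — all of the relation — so {C, E, F} is a candidate key.
Any other superkey properly contains one of these, so there are no further candidate keys.

{A, B}, {A, D}, {A, E}, {C, E, F}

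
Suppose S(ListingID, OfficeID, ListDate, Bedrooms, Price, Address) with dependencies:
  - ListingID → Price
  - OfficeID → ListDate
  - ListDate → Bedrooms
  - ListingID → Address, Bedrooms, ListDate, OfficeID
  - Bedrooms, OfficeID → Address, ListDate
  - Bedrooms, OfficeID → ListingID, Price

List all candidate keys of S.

Closure of {ListingID} is {Address, Bedrooms, ListDate, ListingID, OfficeID, Price}, the whole schema; {ListingID} is a candidate key.
Closure of {OfficeID} is {Address, Bedrooms, ListDate, ListingID, OfficeID, Price}, the whole schema; {OfficeID} is a candidate key.
No proper subset of any of these is a key, and no other minimal superkey exists.

{ListingID}, {OfficeID}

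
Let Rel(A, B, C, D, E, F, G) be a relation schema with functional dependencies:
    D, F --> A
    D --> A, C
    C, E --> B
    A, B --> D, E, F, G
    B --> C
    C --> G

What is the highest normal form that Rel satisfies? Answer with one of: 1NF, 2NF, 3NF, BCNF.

Candidate keys: {A, B}, {A, C, E}, {B, D}, {D, E}. Prime attributes: {A, B, C, D, E}.
D, F --> A breaks BCNF: {D, F}⁺ = {A, C, D, F, G}, so {D, F} is not a superkey.
C --> G has non-prime {G} on the right and a non-superkey on the left, so 3NF fails.
The proper key subset {B} of {A, B} determines non-prime {G}, so the relation is not even in 2NF.

1NF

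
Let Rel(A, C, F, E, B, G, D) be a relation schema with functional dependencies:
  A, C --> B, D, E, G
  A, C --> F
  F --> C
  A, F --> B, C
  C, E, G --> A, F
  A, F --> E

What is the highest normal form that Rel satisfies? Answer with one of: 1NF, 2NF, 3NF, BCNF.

3NF

Candidate keys: {A, C}, {A, F}, {C, E, G}, {E, F, G}. Prime attributes: {A, C, E, F, G}.
For F --> C we have {F}⁺ = {C, F}; {F} is not a superkey, so BCNF fails.
Since {C} ⊆ prime attributes and every other non-superkey FD also has a prime right side, the schema is in 3NF.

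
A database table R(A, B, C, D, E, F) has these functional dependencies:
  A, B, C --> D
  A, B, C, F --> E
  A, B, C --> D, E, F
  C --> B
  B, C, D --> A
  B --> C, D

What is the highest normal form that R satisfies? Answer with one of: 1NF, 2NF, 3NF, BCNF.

Candidate keys: {B}, {C}. Prime attributes: {B, C}.
Every FD has a superkey on the left, so the relation is in BCNF.

BCNF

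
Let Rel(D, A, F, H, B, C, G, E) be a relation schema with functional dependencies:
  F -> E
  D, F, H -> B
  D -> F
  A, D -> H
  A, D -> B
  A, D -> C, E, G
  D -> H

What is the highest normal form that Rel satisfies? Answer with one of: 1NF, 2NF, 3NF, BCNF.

Candidate key: {A, D}. Prime attributes: {A, D}.
For F -> E we have {F}⁺ = {E, F}; {F} is not a superkey, so BCNF fails.
Because {E} is non-prime and the left side of F -> E is not a superkey, the relation is not in 3NF.
The proper key subset {D} of {A, D} determines non-prime {B, E, F, H}, so the relation is not even in 2NF.

1NF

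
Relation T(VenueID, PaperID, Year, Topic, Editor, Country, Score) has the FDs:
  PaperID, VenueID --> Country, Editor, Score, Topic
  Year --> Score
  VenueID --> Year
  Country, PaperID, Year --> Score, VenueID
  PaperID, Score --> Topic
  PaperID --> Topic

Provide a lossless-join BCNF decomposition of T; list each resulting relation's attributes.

{Country, Editor, PaperID, VenueID}; {PaperID, Topic}; {Score, Year}; {VenueID, Year}

Candidate keys of the original relation: {Country, PaperID, Year}, {PaperID, VenueID}.
{Country, Editor, PaperID, Score, Topic, VenueID, Year}: {Year} determines {Score, Year} here but is not a superkey — split on Year --> Score, giving {Score, Year} and {Country, Editor, PaperID, Topic, VenueID, Year}.
{Score, Year} is in BCNF.
{Country, Editor, PaperID, Topic, VenueID, Year}: {VenueID} determines {VenueID, Year} here but is not a superkey — split on VenueID --> Year, giving {VenueID, Year} and {Country, Editor, PaperID, Topic, VenueID}.
{VenueID, Year} is in BCNF.
{Country, Editor, PaperID, Topic, VenueID}: {PaperID} determines {PaperID, Topic} here but is not a superkey — split on PaperID --> Topic, giving {PaperID, Topic} and {Country, Editor, PaperID, VenueID}.
{PaperID, Topic} is in BCNF.
{Country, Editor, PaperID, VenueID} is in BCNF.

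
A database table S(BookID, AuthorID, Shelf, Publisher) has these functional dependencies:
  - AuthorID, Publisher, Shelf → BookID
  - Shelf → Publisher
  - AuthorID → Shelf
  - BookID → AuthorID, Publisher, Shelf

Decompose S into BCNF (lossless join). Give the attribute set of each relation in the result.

{AuthorID, BookID, Shelf}; {Publisher, Shelf}

Candidate keys of the original relation: {AuthorID}, {BookID}.
{AuthorID, BookID, Publisher, Shelf}: {Shelf} determines {Publisher, Shelf} here but is not a superkey — split on Shelf → Publisher, giving {Publisher, Shelf} and {AuthorID, BookID, Shelf}.
{Publisher, Shelf} has no BCNF violation.
{AuthorID, BookID, Shelf} has no BCNF violation.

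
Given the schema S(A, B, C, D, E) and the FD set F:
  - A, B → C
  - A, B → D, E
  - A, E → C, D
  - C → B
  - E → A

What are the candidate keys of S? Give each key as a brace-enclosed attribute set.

{E}⁺ = {A, B, C, D, E} — all of the relation — so {E} is a candidate key.
{A, B}⁺ = {A, B, C, D, E} — all of the relation — so {A, B} is a candidate key.
{A, C}⁺ = {A, B, C, D, E} — all of the relation — so {A, C} is a candidate key.
These are minimal and exhaustive — every other superkey contains one of them.

{A, B}, {A, C}, {E}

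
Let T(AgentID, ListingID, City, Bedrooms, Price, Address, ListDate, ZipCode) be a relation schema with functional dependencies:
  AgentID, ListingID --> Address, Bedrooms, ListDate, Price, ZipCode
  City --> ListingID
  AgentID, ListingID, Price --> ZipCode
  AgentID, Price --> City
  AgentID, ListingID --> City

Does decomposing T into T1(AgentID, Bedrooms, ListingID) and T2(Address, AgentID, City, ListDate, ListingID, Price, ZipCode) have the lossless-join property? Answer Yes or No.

The shared attributes are {AgentID, ListingID} and {AgentID, ListingID}⁺ = {Address, AgentID, Bedrooms, City, ListDate, ListingID, Price, ZipCode}.
T1 is contained in that closure, so T1 ∩ T2 --> T1 holds and the join is lossless.

Yes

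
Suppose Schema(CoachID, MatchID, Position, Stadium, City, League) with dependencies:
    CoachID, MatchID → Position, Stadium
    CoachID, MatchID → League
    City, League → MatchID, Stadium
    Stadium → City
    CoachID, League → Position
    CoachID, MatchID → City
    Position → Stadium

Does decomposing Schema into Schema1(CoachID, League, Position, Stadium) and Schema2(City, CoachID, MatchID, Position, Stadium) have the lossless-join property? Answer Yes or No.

The shared attributes are {CoachID, Position, Stadium} and {CoachID, Position, Stadium}⁺ = {City, CoachID, Position, Stadium}.
The closure covers neither Schema1 nor Schema2 entirely; the join is not lossless.

No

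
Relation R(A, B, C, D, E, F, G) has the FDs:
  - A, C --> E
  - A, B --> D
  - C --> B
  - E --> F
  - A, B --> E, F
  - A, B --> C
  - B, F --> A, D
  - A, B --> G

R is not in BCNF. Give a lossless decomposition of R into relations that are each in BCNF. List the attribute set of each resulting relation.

{A, C, D, E, G}; {B, C}; {E, F}

Candidate keys of the original relation: {A, B}, {A, C}, {B, E}, {B, F}, {C, E}, {C, F}.
{A, B, C, D, E, F, G}: {C} determines {B, C} here but is not a superkey — split on C --> B, giving {B, C} and {A, C, D, E, F, G}.
{B, C} is in BCNF.
{A, C, D, E, F, G}: {E} determines {E, F} here but is not a superkey — split on E --> F, giving {E, F} and {A, C, D, E, G}.
{E, F} is in BCNF.
{A, C, D, E, G} is in BCNF.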